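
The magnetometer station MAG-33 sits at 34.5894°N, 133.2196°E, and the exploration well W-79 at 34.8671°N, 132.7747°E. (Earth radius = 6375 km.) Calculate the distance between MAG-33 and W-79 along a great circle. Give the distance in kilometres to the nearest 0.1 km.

Δφ = 0.2777°,  Δλ = -0.4449°
a = sin²(Δφ/2) + cos φ₁ cos φ₂ sin²(Δλ/2) = 0.000016
c = 2·arcsin(√a) = 0.008014 rad = 0.4591°
d = R·c = 6375 × 0.008014 = 51.1 km

51.1 km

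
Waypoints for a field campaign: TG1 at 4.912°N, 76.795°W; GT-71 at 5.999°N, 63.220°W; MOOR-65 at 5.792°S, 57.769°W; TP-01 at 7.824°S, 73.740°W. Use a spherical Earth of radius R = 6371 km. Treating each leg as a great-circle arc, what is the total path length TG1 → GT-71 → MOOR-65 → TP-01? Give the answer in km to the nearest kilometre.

TG1→GT-71: c = 0.236608 rad, d = 1507.43 km
GT-71→MOOR-65: c = 0.226648 rad, d = 1443.98 km
MOOR-65→TP-01: c = 0.279016 rad, d = 1777.61 km
Total = 1507.43 + 1443.98 + 1777.61 = 4729.02 km

4729 km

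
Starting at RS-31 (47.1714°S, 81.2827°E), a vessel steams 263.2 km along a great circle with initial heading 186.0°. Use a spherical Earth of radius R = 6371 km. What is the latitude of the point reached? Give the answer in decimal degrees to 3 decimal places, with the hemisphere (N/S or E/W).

49.525°S

δ = d/R = 263.2/6371 = 0.041312 rad
φ₂ = arcsin(sin φ₁ cos δ + cos φ₁ sin δ cos θ)
   = arcsin(-0.73339·0.99915 + 0.67981·0.04130·-0.99452) = -49.52484°
λ₂ = λ₁ + atan2(sin θ sin δ cos φ₁, cos δ − sin φ₁ sin φ₂) = 80.90164°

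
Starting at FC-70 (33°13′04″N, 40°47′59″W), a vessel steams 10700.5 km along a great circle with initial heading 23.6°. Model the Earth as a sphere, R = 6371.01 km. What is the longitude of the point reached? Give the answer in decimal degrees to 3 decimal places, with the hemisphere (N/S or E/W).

105.192°E

FC-70: φ = +33.21778°, λ = -40.79972°
δ = d/R = 10700.5/6371.01 = 1.679561 rad
φ₂ = arcsin(sin φ₁ cos δ + cos φ₁ sin δ cos θ)
   = arcsin(0.54782·-0.10855 + 0.83659·0.99409·0.91636) = 44.63819°
λ₂ = λ₁ + atan2(sin θ sin δ cos φ₁, cos δ − sin φ₁ sin φ₂) = 105.19200°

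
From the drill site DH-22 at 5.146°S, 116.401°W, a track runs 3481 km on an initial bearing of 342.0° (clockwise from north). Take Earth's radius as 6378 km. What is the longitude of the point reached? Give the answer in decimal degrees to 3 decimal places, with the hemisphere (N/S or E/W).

126.556°W

δ = d/R = 3481/6378 = 0.545782 rad
φ₂ = arcsin(sin φ₁ cos δ + cos φ₁ sin δ cos θ)
   = arcsin(-0.08969·0.85472 + 0.99597·0.51909·0.95106) = 24.52107°
λ₂ = λ₁ + atan2(sin θ sin δ cos φ₁, cos δ − sin φ₁ sin φ₂) = -126.55579°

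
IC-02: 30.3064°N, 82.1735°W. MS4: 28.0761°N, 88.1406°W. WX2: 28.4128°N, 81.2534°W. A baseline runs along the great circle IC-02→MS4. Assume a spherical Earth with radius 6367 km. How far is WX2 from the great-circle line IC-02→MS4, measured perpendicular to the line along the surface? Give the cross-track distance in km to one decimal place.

228.4 km

δ₁₃ = central angle IC-02→WX2 = 0.035891 rad  (haversine)
θ₁₃ = bearing IC-02→WX2 = 156.821°,  θ₁₂ = bearing IC-02→MS4 = 248.299°
dₓₜ = R·arcsin(sin δ₁₃ · sin(θ₁₃ − θ₁₂)) = 6367·arcsin(0.03588·sin(-91.478°)) = -228.439 km
|dₓₜ| = 228.439 km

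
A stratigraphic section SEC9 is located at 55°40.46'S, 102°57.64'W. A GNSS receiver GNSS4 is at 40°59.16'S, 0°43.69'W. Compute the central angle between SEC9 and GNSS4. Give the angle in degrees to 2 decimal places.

63.16°

SEC9: φ = -55.67433°, λ = -102.96067°
GNSS4: φ = -40.98600°, λ = -0.72817°
Δφ = 14.6883°,  Δλ = 102.2325°
a = sin²(Δφ/2) + cos φ₁ cos φ₂ sin²(Δλ/2) = 0.274269
c = 2·arcsin(√a) = 1.102394 rad = 63.1625°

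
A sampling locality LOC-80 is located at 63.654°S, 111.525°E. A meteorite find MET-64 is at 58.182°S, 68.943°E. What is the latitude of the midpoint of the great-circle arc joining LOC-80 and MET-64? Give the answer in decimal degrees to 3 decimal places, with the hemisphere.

62.593°S

Bx = cos φ₂ cos Δλ = 0.388199,  By = cos φ₂ sin Δλ = -0.356742
φₘ = atan2(sin φ₁ + sin φ₂, √((cos φ₁ + Bx)² + By²)) = -62.59274°
λₘ = λ₁ + atan2(By, cos φ₁ + Bx) = 88.31621°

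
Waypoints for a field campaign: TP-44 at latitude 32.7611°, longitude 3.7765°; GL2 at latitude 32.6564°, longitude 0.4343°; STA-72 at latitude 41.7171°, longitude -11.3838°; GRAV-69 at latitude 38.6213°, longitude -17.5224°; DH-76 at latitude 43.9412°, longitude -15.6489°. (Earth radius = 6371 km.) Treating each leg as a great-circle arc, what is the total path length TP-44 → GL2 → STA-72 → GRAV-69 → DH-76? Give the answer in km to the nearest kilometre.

TP-44→GL2: c = 0.049114 rad, d = 312.91 km
GL2→STA-72: c = 0.227644 rad, d = 1450.32 km
STA-72→GRAV-69: c = 0.098052 rad, d = 624.69 km
GRAV-69→DH-76: c = 0.096039 rad, d = 611.86 km
Total = 312.91 + 1450.32 + 624.69 + 611.86 = 2999.78 km

3000 km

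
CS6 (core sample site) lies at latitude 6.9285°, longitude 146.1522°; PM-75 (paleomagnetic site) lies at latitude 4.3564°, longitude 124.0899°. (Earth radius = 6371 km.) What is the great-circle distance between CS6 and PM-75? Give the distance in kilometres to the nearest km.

Δφ = -2.5721°,  Δλ = -22.0623°
a = sin²(Δφ/2) + cos φ₁ cos φ₂ sin²(Δλ/2) = 0.036743
c = 2·arcsin(√a) = 0.385759 rad = 22.1023°
d = R·c = 6371 × 0.385759 = 2457.7 km

2458 km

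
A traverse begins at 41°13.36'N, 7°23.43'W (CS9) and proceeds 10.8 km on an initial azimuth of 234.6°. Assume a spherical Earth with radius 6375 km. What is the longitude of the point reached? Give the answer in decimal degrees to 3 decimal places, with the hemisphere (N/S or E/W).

7.496°W

CS9: φ = +41.22267°, λ = -7.39050°
δ = d/R = 10.8/6375 = 0.001694 rad
φ₂ = arcsin(sin φ₁ cos δ + cos φ₁ sin δ cos θ)
   = arcsin(0.65899·1.00000 + 0.75215·0.00169·-0.57928) = 41.16639°
λ₂ = λ₁ + atan2(sin θ sin δ cos φ₁, cos δ − sin φ₁ sin φ₂) = -7.49560°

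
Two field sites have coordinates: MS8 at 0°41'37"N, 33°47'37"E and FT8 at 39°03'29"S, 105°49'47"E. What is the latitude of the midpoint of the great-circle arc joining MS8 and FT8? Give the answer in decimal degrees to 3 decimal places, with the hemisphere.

23.187°S

MS8: φ = +0.69361°, λ = +33.79361°
FT8: φ = -39.05806°, λ = +105.82972°
Bx = cos φ₂ cos Δλ = 0.239489,  By = cos φ₂ sin Δλ = 0.738654
φₘ = atan2(sin φ₁ + sin φ₂, √((cos φ₁ + Bx)² + By²)) = -23.18671°
λₘ = λ₁ + atan2(By, cos φ₁ + Bx) = 64.58727°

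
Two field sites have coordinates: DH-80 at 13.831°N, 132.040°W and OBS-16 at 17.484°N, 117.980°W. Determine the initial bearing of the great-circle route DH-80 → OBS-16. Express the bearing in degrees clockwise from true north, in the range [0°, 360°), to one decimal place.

Δλ = 14.0600°
y = sin Δλ · cos φ₂ = 0.231714
x = cos φ₁ sin φ₂ − sin φ₁ cos φ₂ cos Δλ = 0.070545
θ = atan2(y, x) = 73.0673° → 73.0673° (mod 360°)

73.1°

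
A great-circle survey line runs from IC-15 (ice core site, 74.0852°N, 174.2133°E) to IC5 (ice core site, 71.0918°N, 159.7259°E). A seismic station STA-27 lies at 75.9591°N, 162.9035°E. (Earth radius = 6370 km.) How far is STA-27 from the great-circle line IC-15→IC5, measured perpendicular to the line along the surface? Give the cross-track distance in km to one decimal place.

δ₁₃ = central angle IC-15→STA-27 = 0.060452 rad  (haversine)
θ₁₃ = bearing IC-15→STA-27 = 308.043°,  θ₁₂ = bearing IC-15→IC5 = 242.438°
dₓₜ = R·arcsin(sin δ₁₃ · sin(θ₁₃ − θ₁₂)) = 6370·arcsin(0.06042·sin(65.604°)) = 350.660 km
|dₓₜ| = 350.660 km

350.7 km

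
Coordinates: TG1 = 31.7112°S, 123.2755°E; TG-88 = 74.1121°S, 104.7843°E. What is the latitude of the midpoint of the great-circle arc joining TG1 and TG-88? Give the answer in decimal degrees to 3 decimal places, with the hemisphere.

Bx = cos φ₂ cos Δλ = 0.259623,  By = cos φ₂ sin Δλ = -0.086824
φₘ = atan2(sin φ₁ + sin φ₂, √((cos φ₁ + Bx)² + By²)) = -53.17591°
λₘ = λ₁ + atan2(By, cos φ₁ + Bx) = 118.80426°

53.176°S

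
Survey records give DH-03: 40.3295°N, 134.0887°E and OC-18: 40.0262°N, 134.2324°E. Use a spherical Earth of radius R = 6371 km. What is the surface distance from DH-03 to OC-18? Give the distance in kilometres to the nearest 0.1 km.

Δφ = -0.3033°,  Δλ = 0.1437°
a = sin²(Δφ/2) + cos φ₁ cos φ₂ sin²(Δλ/2) = 0.000008
c = 2·arcsin(√a) = 0.005630 rad = 0.3226°
d = R·c = 6371 × 0.005630 = 35.9 km

35.9 km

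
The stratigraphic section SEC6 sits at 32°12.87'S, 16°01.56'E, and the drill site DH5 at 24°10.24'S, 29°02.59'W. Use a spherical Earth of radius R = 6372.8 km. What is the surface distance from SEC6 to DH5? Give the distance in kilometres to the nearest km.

4475 km

SEC6: φ = -32.21450°, λ = +16.02600°
DH5: φ = -24.17067°, λ = -29.04317°
Δφ = 8.0438°,  Δλ = -45.0692°
a = sin²(Δφ/2) + cos φ₁ cos φ₂ sin²(Δλ/2) = 0.118289
c = 2·arcsin(√a) = 0.702201 rad = 40.2332°
d = R·c = 6372.8 × 0.702201 = 4475.0 km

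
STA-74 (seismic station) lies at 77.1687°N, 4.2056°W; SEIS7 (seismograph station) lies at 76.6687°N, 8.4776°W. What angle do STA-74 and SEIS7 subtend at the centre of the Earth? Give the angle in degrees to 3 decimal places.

1.088°

Δφ = -0.5000°,  Δλ = -4.2720°
a = sin²(Δφ/2) + cos φ₁ cos φ₂ sin²(Δλ/2) = 0.000090
c = 2·arcsin(√a) = 0.018992 rad = 1.0882°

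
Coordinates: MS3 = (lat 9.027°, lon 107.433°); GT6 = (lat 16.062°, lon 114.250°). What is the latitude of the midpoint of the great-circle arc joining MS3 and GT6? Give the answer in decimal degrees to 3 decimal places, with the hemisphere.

Bx = cos φ₂ cos Δλ = 0.954169,  By = cos φ₂ sin Δλ = 0.114065
φₘ = atan2(sin φ₁ + sin φ₂, √((cos φ₁ + Bx)² + By²)) = 12.56602°
λₘ = λ₁ + atan2(By, cos φ₁ + Bx) = 110.79483°

12.566°N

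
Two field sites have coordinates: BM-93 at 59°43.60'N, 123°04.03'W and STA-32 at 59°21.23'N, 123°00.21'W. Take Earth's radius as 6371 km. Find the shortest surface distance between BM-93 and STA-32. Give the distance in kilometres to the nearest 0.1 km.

BM-93: φ = +59.72667°, λ = -123.06717°
STA-32: φ = +59.35383°, λ = -123.00350°
Δφ = -0.3728°,  Δλ = 0.0637°
a = sin²(Δφ/2) + cos φ₁ cos φ₂ sin²(Δλ/2) = 0.000011
c = 2·arcsin(√a) = 0.006532 rad = 0.3742°
d = R·c = 6371 × 0.006532 = 41.6 km

41.6 km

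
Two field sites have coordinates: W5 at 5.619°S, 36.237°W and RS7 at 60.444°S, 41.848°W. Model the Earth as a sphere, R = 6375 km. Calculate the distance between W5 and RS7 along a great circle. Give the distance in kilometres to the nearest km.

Δφ = -54.8250°,  Δλ = -5.6110°
a = sin²(Δφ/2) + cos φ₁ cos φ₂ sin²(Δλ/2) = 0.213138
c = 2·arcsin(√a) = 0.959751 rad = 54.9897°
d = R·c = 6375 × 0.959751 = 6118.4 km

6118 km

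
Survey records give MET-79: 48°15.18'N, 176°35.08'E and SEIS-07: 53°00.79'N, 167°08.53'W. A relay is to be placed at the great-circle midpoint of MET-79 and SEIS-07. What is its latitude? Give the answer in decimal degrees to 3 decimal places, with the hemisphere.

MET-79: φ = +48.25300°, λ = +176.58467°
SEIS-07: φ = +53.01317°, λ = -167.14217°
Bx = cos φ₂ cos Δλ = 0.577528,  By = cos φ₂ sin Δλ = 0.168587
φₘ = atan2(sin φ₁ + sin φ₂, √((cos φ₁ + Bx)² + By²)) = 50.91632°
λₘ = λ₁ + atan2(By, cos φ₁ + Bx) = -175.69374°

50.916°N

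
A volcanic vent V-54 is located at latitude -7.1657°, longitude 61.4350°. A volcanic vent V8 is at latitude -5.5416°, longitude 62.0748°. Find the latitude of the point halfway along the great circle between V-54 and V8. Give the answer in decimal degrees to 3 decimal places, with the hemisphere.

6.354°S

Bx = cos φ₂ cos Δλ = 0.995264,  By = cos φ₂ sin Δλ = 0.011114
φₘ = atan2(sin φ₁ + sin φ₂, √((cos φ₁ + Bx)² + By²)) = -6.35375°
λₘ = λ₁ + atan2(By, cos φ₁ + Bx) = 61.75540°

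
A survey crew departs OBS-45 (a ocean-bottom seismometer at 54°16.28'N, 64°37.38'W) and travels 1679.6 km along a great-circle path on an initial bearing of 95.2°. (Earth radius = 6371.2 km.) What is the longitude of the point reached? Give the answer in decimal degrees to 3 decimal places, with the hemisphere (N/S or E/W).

40.626°W

OBS-45: φ = +54.27133°, λ = -64.62300°
δ = d/R = 1679.6/6371.2 = 0.263624 rad
φ₂ = arcsin(sin φ₁ cos δ + cos φ₁ sin δ cos θ)
   = arcsin(0.81179·0.96545 + 0.58395·0.26058·-0.09063) = 50.34981°
λ₂ = λ₁ + atan2(sin θ sin δ cos φ₁, cos δ − sin φ₁ sin φ₂) = -40.62592°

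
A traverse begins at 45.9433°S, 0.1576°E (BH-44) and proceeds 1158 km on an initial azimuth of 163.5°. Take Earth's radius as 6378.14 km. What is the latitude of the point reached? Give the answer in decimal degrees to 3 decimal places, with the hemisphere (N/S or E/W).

55.815°S

δ = d/R = 1158/6378.14 = 0.181558 rad
φ₂ = arcsin(sin φ₁ cos δ + cos φ₁ sin δ cos θ)
   = arcsin(-0.71865·0.98356 + 0.69537·0.18056·-0.95882) = -55.81490°
λ₂ = λ₁ + atan2(sin θ sin δ cos φ₁, cos δ − sin φ₁ sin φ₂) = 5.39434°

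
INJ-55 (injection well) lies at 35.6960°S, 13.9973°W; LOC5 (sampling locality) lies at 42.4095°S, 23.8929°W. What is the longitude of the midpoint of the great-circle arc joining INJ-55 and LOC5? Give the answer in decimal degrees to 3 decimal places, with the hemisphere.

18.709°W

Bx = cos φ₂ cos Δλ = 0.727359,  By = cos φ₂ sin Δλ = -0.126887
φₘ = atan2(sin φ₁ + sin φ₂, √((cos φ₁ + Bx)² + By²)) = -39.15721°
λₘ = λ₁ + atan2(By, cos φ₁ + Bx) = -18.70907°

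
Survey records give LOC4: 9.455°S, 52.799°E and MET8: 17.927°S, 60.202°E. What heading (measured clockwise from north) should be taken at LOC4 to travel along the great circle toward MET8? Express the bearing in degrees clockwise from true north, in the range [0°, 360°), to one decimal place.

140.5°

Δλ = 7.4030°
y = sin Δλ · cos φ₂ = 0.122592
x = cos φ₁ sin φ₂ − sin φ₁ cos φ₂ cos Δλ = -0.148629
θ = atan2(y, x) = 140.4835° → 140.4835° (mod 360°)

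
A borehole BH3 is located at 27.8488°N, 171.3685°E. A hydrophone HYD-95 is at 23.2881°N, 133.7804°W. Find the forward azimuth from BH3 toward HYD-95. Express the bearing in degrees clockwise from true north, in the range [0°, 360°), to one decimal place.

82.2°

Δλ = 54.8511°
y = sin Δλ · cos φ₂ = 0.751043
x = cos φ₁ sin φ₂ − sin φ₁ cos φ₂ cos Δλ = 0.102543
θ = atan2(y, x) = 82.2253° → 82.2253° (mod 360°)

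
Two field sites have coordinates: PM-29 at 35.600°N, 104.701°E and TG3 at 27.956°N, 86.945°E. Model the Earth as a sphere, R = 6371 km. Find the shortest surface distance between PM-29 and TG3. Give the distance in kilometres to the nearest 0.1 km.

1877.3 km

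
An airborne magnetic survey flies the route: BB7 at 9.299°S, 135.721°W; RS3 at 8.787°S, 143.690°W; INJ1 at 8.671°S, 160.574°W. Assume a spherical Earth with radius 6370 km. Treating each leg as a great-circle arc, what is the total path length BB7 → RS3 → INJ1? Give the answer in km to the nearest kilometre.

2732 km

BB7→RS3: c = 0.137644 rad, d = 876.79 km
RS3→INJ1: c = 0.291251 rad, d = 1855.27 km
Total = 876.79 + 1855.27 = 2732.06 km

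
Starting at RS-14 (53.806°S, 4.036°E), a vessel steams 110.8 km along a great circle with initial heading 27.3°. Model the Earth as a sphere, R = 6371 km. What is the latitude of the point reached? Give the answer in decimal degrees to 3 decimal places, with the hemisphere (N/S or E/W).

52.918°S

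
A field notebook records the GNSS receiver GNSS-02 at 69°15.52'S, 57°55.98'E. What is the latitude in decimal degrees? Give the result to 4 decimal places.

69° + 15.52′/60 = 69 + 0.25867 = 69.2587°

69.2587°S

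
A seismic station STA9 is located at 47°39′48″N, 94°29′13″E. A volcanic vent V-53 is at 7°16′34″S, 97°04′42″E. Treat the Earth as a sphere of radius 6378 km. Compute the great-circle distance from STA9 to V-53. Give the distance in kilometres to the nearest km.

STA9: φ = +47.66333°, λ = +94.48694°
V-53: φ = -7.27611°, λ = +97.07833°
Δφ = -54.9394°,  Δλ = 2.5914°
a = sin²(Δφ/2) + cos φ₁ cos φ₂ sin²(Δλ/2) = 0.213121
c = 2·arcsin(√a) = 0.959709 rad = 54.9873°
d = R·c = 6378 × 0.959709 = 6121.0 km

6121 km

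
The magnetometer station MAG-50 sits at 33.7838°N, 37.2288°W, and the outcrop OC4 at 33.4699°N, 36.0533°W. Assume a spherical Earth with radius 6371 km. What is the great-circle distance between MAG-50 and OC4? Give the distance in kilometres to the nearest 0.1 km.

Δφ = -0.3139°,  Δλ = 1.1755°
a = sin²(Δφ/2) + cos φ₁ cos φ₂ sin²(Δλ/2) = 0.000080
c = 2·arcsin(√a) = 0.017940 rad = 1.0279°
d = R·c = 6371 × 0.017940 = 114.3 km

114.3 km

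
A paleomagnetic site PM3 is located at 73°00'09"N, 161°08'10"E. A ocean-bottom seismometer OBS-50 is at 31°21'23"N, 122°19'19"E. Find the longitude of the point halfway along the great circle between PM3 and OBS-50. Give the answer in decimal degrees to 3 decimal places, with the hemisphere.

131.936°E

PM3: φ = +73.00250°, λ = +161.13611°
OBS-50: φ = +31.35639°, λ = +122.32194°
Bx = cos φ₂ cos Δλ = 0.665381,  By = cos φ₂ sin Δλ = -0.535251
φₘ = atan2(sin φ₁ + sin φ₂, √((cos φ₁ + Bx)² + By²)) = 53.38857°
λₘ = λ₁ + atan2(By, cos φ₁ + Bx) = 131.93591°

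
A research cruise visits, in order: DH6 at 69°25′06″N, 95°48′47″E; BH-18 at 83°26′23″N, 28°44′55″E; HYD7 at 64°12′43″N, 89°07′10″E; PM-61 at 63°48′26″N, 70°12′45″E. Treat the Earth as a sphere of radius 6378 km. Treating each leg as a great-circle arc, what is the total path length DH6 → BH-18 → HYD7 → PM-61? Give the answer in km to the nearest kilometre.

5615 km

DH6: φ = +69.41833°, λ = +95.81306°
BH-18: φ = +83.43972°, λ = +28.74861°
HYD7: φ = +64.21194°, λ = +89.11944°
PM-61: φ = +63.80722°, λ = +70.21250°
DH6→BH-18: c = 0.331075 rad, d = 2111.59 km
BH-18→HYD7: c = 0.405041 rad, d = 2583.35 km
HYD7→PM-61: c = 0.144246 rad, d = 920.00 km
Total = 2111.59 + 2583.35 + 920.00 = 5614.95 km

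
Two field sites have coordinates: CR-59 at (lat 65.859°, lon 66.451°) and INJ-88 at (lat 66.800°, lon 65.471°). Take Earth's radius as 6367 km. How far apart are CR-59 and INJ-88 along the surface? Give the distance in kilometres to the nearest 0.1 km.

113.3 km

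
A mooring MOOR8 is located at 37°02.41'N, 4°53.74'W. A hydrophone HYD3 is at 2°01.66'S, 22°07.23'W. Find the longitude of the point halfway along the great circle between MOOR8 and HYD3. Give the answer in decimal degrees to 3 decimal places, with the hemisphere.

14.479°W

MOOR8: φ = +37.04017°, λ = -4.89567°
HYD3: φ = -2.02767°, λ = -22.12050°
Bx = cos φ₂ cos Δλ = 0.954552,  By = cos φ₂ sin Δλ = -0.295937
φₘ = atan2(sin φ₁ + sin φ₂, √((cos φ₁ + Bx)² + By²)) = 17.69113°
λₘ = λ₁ + atan2(By, cos φ₁ + Bx) = -14.47909°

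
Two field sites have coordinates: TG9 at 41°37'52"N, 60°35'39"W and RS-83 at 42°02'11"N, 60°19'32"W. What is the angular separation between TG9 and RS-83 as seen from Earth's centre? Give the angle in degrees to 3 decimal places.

TG9: φ = +41.63111°, λ = -60.59417°
RS-83: φ = +42.03639°, λ = -60.32556°
Δφ = 0.4053°,  Δλ = 0.2686°
a = sin²(Δφ/2) + cos φ₁ cos φ₂ sin²(Δλ/2) = 0.000016
c = 2·arcsin(√a) = 0.007889 rad = 0.4520°

0.452°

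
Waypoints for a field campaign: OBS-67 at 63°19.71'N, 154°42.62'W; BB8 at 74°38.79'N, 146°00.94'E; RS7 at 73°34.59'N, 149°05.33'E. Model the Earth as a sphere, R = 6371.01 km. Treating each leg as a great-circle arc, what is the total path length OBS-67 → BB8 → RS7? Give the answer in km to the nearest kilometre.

OBS-67: φ = +63.32850°, λ = -154.71033°
BB8: φ = +74.64650°, λ = +146.01567°
RS7: φ = +73.57650°, λ = +149.08883°
OBS-67→BB8: c = 0.396477 rad, d = 2525.96 km
BB8→RS7: c = 0.023751 rad, d = 151.32 km
Total = 2525.96 + 151.32 = 2677.27 km

2677 km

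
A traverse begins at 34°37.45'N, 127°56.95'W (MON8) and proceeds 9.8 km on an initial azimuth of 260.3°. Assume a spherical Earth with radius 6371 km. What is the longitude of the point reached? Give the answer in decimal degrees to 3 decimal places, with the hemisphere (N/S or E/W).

MON8: φ = +34.62417°, λ = -127.94917°
δ = d/R = 9.8/6371 = 0.001538 rad
φ₂ = arcsin(sin φ₁ cos δ + cos φ₁ sin δ cos θ)
   = arcsin(0.56819·1.00000 + 0.82290·0.00154·-0.16849) = 34.60927°
λ₂ = λ₁ + atan2(sin θ sin δ cos φ₁, cos δ − sin φ₁ sin φ₂) = -128.05472°

128.055°W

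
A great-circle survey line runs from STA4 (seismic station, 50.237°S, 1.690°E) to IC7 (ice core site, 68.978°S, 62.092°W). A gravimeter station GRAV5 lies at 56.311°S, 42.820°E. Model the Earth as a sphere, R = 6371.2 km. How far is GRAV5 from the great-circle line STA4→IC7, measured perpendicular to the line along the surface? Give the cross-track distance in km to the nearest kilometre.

2765 km

δ₁₃ = central angle STA4→GRAV5 = 0.435090 rad  (haversine)
θ₁₃ = bearing STA4→GRAV5 = 120.046°,  θ₁₂ = bearing STA4→IC7 = 214.106°
dₓₜ = R·arcsin(sin δ₁₃ · sin(θ₁₃ − θ₁₂)) = 6371.2·arcsin(0.42149·sin(-94.060°)) = -2764.613 km
|dₓₜ| = 2764.613 km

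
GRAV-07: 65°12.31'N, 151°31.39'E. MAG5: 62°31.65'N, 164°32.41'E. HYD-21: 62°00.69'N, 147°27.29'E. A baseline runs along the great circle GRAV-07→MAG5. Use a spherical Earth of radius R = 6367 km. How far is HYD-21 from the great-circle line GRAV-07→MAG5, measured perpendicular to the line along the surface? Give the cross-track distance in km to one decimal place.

GRAV-07: φ = +65.20517°, λ = +151.52317°
MAG5: φ = +62.52750°, λ = +164.54017°
HYD-21: φ = +62.01150°, λ = +147.45483°
δ₁₃ = central angle GRAV-07→HYD-21 = 0.064027 rad  (haversine)
θ₁₃ = bearing GRAV-07→HYD-21 = 211.357°,  θ₁₂ = bearing GRAV-07→MAG5 = 109.087°
dₓₜ = R·arcsin(sin δ₁₃ · sin(θ₁₃ − θ₁₂)) = 6367·arcsin(0.06398·sin(102.270°)) = 398.333 km
|dₓₜ| = 398.333 km

398.3 km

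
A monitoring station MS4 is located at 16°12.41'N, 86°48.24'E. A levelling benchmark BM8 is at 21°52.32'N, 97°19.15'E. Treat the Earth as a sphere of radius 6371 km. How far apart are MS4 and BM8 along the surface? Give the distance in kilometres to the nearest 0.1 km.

MS4: φ = +16.20683°, λ = +86.80400°
BM8: φ = +21.87200°, λ = +97.31917°
Δφ = 5.6652°,  Δλ = 10.5152°
a = sin²(Δφ/2) + cos φ₁ cos φ₂ sin²(Δλ/2) = 0.009925
c = 2·arcsin(√a) = 0.199577 rad = 11.4349°
d = R·c = 6371 × 0.199577 = 1271.5 km

1271.5 km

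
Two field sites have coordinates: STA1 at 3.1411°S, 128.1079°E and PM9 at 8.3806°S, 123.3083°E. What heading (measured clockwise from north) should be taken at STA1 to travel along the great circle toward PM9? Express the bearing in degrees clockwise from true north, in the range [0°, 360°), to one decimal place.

222.1°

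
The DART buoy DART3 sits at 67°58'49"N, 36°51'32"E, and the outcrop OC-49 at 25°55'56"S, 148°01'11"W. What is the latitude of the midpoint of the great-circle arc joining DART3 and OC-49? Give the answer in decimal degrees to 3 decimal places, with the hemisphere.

DART3: φ = +67.98028°, λ = +36.85889°
OC-49: φ = -25.93222°, λ = -148.01972°
Bx = cos φ₂ cos Δλ = -0.896054,  By = cos φ₂ sin Δλ = 0.076482
φₘ = atan2(sin φ₁ + sin φ₂, √((cos φ₁ + Bx)² + By²)) = 42.91736°
λₘ = λ₁ + atan2(By, cos φ₁ + Bx) = -151.49037°

42.917°N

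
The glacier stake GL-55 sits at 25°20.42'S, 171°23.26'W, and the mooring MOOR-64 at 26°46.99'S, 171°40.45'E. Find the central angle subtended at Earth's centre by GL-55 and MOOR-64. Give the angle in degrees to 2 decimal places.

15.27°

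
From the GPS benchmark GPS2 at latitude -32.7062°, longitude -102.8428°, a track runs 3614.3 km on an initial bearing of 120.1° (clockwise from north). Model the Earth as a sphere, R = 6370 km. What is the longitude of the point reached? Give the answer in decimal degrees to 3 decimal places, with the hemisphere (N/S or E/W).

δ = d/R = 3614.3/6370 = 0.567394 rad
φ₂ = arcsin(sin φ₁ cos δ + cos φ₁ sin δ cos θ)
   = arcsin(-0.54033·0.84330 + 0.84145·0.53744·-0.50151) = -43.03622°
λ₂ = λ₁ + atan2(sin θ sin δ cos φ₁, cos δ − sin φ₁ sin φ₂) = -63.33875°

63.339°W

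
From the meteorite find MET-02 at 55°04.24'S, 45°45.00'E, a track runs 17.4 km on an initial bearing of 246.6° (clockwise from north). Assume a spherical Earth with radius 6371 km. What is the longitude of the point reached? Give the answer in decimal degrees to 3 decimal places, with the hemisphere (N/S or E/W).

45.499°E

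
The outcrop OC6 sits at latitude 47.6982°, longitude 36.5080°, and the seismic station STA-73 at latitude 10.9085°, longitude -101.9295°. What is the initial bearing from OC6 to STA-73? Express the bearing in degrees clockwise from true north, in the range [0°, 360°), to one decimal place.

315.8°

Δλ = -138.4375°
y = sin Δλ · cos φ₂ = -0.651449
x = cos φ₁ sin φ₂ − sin φ₁ cos φ₂ cos Δλ = 0.670767
θ = atan2(y, x) = -44.1630° → 315.8370° (mod 360°)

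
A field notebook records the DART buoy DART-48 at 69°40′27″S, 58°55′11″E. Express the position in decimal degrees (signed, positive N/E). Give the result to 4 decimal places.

-69.6742°, +58.9197°

lat: 69.6742° S → -69.6742°
lon: 58.9197° E → +58.9197°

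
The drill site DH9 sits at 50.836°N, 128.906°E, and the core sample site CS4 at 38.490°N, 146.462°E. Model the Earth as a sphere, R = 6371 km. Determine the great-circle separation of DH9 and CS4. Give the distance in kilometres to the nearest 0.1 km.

1943.1 km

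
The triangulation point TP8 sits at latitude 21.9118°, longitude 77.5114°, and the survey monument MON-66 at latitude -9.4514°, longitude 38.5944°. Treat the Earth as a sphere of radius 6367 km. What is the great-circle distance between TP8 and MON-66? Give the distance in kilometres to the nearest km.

Δφ = -31.3632°,  Δλ = -38.9170°
a = sin²(Δφ/2) + cos φ₁ cos φ₂ sin²(Δλ/2) = 0.174615
c = 2·arcsin(√a) = 0.862198 rad = 49.4003°
d = R·c = 6367 × 0.862198 = 5489.6 km

5490 km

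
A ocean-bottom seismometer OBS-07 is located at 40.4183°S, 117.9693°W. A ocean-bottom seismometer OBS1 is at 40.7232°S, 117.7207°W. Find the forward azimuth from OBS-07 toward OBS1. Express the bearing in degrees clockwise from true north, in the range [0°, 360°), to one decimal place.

148.3°

Δλ = 0.2486°
y = sin Δλ · cos φ₂ = 0.003288
x = cos φ₁ sin φ₂ − sin φ₁ cos φ₂ cos Δλ = -0.005326
θ = atan2(y, x) = 148.3091° → 148.3091° (mod 360°)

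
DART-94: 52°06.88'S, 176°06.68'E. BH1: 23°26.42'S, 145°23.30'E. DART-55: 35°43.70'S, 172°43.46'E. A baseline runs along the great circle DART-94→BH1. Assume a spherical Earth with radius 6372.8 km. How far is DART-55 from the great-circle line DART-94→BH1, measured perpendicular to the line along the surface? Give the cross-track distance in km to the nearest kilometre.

1209 km

DART-94: φ = -52.11467°, λ = +176.11133°
BH1: φ = -23.44033°, λ = +145.38833°
DART-55: φ = -35.72833°, λ = +172.72433°
δ₁₃ = central angle DART-94→DART-55 = 0.289066 rad  (haversine)
θ₁₃ = bearing DART-94→DART-55 = 350.314°,  θ₁₂ = bearing DART-94→BH1 = 308.899°
dₓₜ = R·arcsin(sin δ₁₃ · sin(θ₁₃ − θ₁₂)) = 6372.8·arcsin(0.28506·sin(41.415°)) = 1208.943 km
|dₓₜ| = 1208.943 km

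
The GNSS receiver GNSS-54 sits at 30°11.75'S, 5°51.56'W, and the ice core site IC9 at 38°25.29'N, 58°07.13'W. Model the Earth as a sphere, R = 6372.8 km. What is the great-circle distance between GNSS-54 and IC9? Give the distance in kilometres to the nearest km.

9360 km

GNSS-54: φ = -30.19583°, λ = -5.85933°
IC9: φ = +38.42150°, λ = -58.11883°
Δφ = 68.6173°,  Δλ = -52.2595°
a = sin²(Δφ/2) + cos φ₁ cos φ₂ sin²(Δλ/2) = 0.449041
c = 2·arcsin(√a) = 1.468701 rad = 84.1504°
d = R·c = 6372.8 × 1.468701 = 9359.7 km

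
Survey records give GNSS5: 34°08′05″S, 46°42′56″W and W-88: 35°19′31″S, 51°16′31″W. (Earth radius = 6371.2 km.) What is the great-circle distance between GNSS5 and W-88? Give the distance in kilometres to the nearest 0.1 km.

GNSS5: φ = -34.13472°, λ = -46.71556°
W-88: φ = -35.32528°, λ = -51.27528°
Δφ = -1.1906°,  Δλ = -4.5597°
a = sin²(Δφ/2) + cos φ₁ cos φ₂ sin²(Δλ/2) = 0.001177
c = 2·arcsin(√a) = 0.068618 rad = 3.9315°
d = R·c = 6371.2 × 0.068618 = 437.2 km

437.2 km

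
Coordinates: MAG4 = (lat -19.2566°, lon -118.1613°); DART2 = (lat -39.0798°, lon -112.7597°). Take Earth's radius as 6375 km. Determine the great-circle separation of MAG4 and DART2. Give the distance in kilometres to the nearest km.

Δφ = -19.8232°,  Δλ = 5.4016°
a = sin²(Δφ/2) + cos φ₁ cos φ₂ sin²(Δλ/2) = 0.031255
c = 2·arcsin(√a) = 0.355452 rad = 20.3659°
d = R·c = 6375 × 0.355452 = 2266.0 km

2266 km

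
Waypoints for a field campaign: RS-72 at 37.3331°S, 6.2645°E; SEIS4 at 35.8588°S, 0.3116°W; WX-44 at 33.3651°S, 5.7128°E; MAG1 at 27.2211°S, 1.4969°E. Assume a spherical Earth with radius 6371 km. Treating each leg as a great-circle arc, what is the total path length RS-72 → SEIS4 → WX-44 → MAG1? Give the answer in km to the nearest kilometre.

2020 km

RS-72→SEIS4: c = 0.095649 rad, d = 609.38 km
SEIS4→WX-44: c = 0.096839 rad, d = 616.96 km
WX-44→MAG1: c = 0.124608 rad, d = 793.88 km
Total = 609.38 + 616.96 + 793.88 = 2020.22 km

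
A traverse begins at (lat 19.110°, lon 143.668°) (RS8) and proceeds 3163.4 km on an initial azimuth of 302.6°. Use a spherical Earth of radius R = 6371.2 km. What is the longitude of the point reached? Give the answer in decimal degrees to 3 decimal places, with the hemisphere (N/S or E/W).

115.414°E

δ = d/R = 3163.4/6371.2 = 0.496516 rad
φ₂ = arcsin(sin φ₁ cos δ + cos φ₁ sin δ cos θ)
   = arcsin(0.32738·0.87925 + 0.94489·0.47636·0.53877) = 32.02968°
λ₂ = λ₁ + atan2(sin θ sin δ cos φ₁, cos δ − sin φ₁ sin φ₂) = 115.41441°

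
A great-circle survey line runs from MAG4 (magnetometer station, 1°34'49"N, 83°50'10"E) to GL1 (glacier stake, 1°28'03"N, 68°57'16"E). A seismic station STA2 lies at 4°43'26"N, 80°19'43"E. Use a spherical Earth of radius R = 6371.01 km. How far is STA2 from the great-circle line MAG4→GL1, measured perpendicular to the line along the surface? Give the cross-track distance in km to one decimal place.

351.5 km

MAG4: φ = +1.58028°, λ = +83.83611°
GL1: φ = +1.46750°, λ = +68.95444°
STA2: φ = +4.72389°, λ = +80.32861°
δ₁₃ = central angle MAG4→STA2 = 0.082132 rad  (haversine)
θ₁₃ = bearing MAG4→STA2 = 311.996°,  θ₁₂ = bearing MAG4→GL1 = 269.767°
dₓₜ = R·arcsin(sin δ₁₃ · sin(θ₁₃ − θ₁₂)) = 6371.01·arcsin(0.08204·sin(42.228°)) = 351.461 km
|dₓₜ| = 351.461 km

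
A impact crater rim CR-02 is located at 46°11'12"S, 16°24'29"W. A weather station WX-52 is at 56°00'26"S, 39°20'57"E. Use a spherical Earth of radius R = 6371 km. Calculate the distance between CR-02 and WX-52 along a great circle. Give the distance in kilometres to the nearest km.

CR-02: φ = -46.18667°, λ = -16.40806°
WX-52: φ = -56.00722°, λ = +39.34917°
Δφ = -9.8206°,  Δλ = 55.7572°
a = sin²(Δφ/2) + cos φ₁ cos φ₂ sin²(Δλ/2) = 0.091958
c = 2·arcsin(√a) = 0.616193 rad = 35.3053°
d = R·c = 6371 × 0.616193 = 3925.8 km

3926 km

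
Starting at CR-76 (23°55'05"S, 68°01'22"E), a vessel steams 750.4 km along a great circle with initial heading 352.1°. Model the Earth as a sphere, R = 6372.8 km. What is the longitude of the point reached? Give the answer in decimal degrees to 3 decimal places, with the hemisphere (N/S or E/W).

67.054°E

CR-76: φ = -23.91806°, λ = +68.02278°
δ = d/R = 750.4/6372.8 = 0.117750 rad
φ₂ = arcsin(sin φ₁ cos δ + cos φ₁ sin δ cos θ)
   = arcsin(-0.40543·0.99308 + 0.91413·0.11748·0.99051) = -17.23258°
λ₂ = λ₁ + atan2(sin θ sin δ cos φ₁, cos δ − sin φ₁ sin φ₂) = 67.05411°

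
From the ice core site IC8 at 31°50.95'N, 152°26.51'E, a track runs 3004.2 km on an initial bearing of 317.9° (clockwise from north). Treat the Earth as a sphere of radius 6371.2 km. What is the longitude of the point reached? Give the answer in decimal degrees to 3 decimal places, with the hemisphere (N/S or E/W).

IC8: φ = +31.84917°, λ = +152.44183°
δ = d/R = 3004.2/6371.2 = 0.471528 rad
φ₂ = arcsin(sin φ₁ cos δ + cos φ₁ sin δ cos θ)
   = arcsin(0.52768·0.89088 + 0.84944·0.45425·0.74198) = 49.14765°
λ₂ = λ₁ + atan2(sin θ sin δ cos φ₁, cos δ − sin φ₁ sin φ₂) = 124.69421°

124.694°E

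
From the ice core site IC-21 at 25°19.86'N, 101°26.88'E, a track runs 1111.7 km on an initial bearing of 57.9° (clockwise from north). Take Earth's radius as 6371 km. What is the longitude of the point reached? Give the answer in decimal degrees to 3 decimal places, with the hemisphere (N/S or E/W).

IC-21: φ = +25.33100°, λ = +101.44800°
δ = d/R = 1111.7/6371 = 0.174494 rad
φ₂ = arcsin(sin φ₁ cos δ + cos φ₁ sin δ cos θ)
   = arcsin(0.42785·0.98481 + 0.90385·0.17361·0.53140) = 30.31380°
λ₂ = λ₁ + atan2(sin θ sin δ cos φ₁, cos δ − sin φ₁ sin φ₂) = 111.25683°

111.257°E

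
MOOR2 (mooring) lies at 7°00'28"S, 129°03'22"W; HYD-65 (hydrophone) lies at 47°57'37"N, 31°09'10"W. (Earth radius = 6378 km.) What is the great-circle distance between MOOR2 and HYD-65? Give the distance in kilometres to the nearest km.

MOOR2: φ = -7.00778°, λ = -129.05611°
HYD-65: φ = +47.96028°, λ = -31.15278°
Δφ = 54.9681°,  Δλ = 97.9033°
a = sin²(Δφ/2) + cos φ₁ cos φ₂ sin²(Δλ/2) = 0.591000
c = 2·arcsin(√a) = 1.753816 rad = 100.4863°
d = R·c = 6378 × 1.753816 = 11185.8 km

11186 km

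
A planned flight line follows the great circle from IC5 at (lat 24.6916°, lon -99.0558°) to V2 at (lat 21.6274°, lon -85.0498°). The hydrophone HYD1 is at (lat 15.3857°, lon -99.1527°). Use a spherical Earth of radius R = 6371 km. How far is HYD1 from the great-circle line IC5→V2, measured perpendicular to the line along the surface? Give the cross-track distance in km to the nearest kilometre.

δ₁₃ = central angle IC5→HYD1 = 0.162426 rad  (haversine)
θ₁₃ = bearing IC5→HYD1 = 180.578°,  θ₁₂ = bearing IC5→V2 = 100.552°
dₓₜ = R·arcsin(sin δ₁₃ · sin(θ₁₃ − θ₁₂)) = 6371·arcsin(0.16171·sin(80.026°)) = 1019.042 km
|dₓₜ| = 1019.042 km

1019 km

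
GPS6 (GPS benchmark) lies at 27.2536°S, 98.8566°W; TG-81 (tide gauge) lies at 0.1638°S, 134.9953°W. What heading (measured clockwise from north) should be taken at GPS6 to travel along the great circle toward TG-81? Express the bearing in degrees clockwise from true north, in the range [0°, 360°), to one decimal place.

Δλ = -36.1387°
y = sin Δλ · cos φ₂ = -0.589740
x = cos φ₁ sin φ₂ − sin φ₁ cos φ₂ cos Δλ = 0.367277
θ = atan2(y, x) = -58.0862° → 301.9138° (mod 360°)

301.9°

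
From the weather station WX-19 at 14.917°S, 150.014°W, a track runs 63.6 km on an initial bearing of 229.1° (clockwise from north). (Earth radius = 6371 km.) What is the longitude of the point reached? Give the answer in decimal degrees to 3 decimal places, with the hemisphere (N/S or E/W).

150.462°W

δ = d/R = 63.6/6371 = 0.009983 rad
φ₂ = arcsin(sin φ₁ cos δ + cos φ₁ sin δ cos θ)
   = arcsin(-0.25742·0.99995 + 0.96630·0.00998·-0.65474) = -15.29105°
λ₂ = λ₁ + atan2(sin θ sin δ cos φ₁, cos δ − sin φ₁ sin φ₂) = -150.46219°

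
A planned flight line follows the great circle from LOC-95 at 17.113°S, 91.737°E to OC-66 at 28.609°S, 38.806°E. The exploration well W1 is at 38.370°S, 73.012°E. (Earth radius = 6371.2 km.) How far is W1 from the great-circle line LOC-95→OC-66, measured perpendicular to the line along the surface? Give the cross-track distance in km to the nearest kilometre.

1574 km

δ₁₃ = central angle LOC-95→W1 = 0.468375 rad  (haversine)
θ₁₃ = bearing LOC-95→W1 = 213.885°,  θ₁₂ = bearing LOC-95→OC-66 = 246.684°
dₓₜ = R·arcsin(sin δ₁₃ · sin(θ₁₃ − θ₁₂)) = 6371.2·arcsin(0.45144·sin(-32.798°)) = -1573.956 km
|dₓₜ| = 1573.956 km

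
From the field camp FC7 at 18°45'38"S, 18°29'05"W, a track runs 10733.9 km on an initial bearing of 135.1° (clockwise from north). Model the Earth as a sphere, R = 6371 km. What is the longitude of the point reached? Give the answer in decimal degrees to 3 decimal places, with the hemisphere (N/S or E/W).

FC7: φ = -18.76056°, λ = -18.48472°
δ = d/R = 10733.9/6371 = 1.684806 rad
φ₂ = arcsin(sin φ₁ cos δ + cos φ₁ sin δ cos θ)
   = arcsin(-0.32161·-0.11376 + 0.94687·0.99351·-0.70834) = -39.03274°
λ₂ = λ₁ + atan2(sin θ sin δ cos φ₁, cos δ − sin φ₁ sin φ₂) = 96.98560°

96.986°E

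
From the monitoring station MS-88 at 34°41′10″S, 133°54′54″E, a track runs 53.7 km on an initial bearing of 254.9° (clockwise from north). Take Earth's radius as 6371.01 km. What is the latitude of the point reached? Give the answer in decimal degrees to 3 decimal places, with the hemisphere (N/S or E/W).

34.811°S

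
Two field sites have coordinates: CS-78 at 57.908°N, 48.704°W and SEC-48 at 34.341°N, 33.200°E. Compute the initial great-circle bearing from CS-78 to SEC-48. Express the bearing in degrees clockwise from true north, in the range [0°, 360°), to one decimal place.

76.2°

Δλ = 81.9040°
y = sin Δλ · cos φ₂ = 0.817466
x = cos φ₁ sin φ₂ − sin φ₁ cos φ₂ cos Δλ = 0.201189
θ = atan2(y, x) = 76.1736° → 76.1736° (mod 360°)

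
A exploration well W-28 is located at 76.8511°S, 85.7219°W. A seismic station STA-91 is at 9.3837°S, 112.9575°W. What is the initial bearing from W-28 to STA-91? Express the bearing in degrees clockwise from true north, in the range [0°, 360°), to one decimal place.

Δλ = -27.2356°
y = sin Δλ · cos φ₂ = -0.451526
x = cos φ₁ sin φ₂ − sin φ₁ cos φ₂ cos Δλ = 0.817145
θ = atan2(y, x) = -28.9235° → 331.0765° (mod 360°)

331.1°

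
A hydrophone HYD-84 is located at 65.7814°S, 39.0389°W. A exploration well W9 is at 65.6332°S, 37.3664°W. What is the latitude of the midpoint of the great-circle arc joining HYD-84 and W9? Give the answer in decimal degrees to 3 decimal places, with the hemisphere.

65.710°S

Bx = cos φ₂ cos Δλ = 0.412401,  By = cos φ₂ sin Δλ = 0.012042
φₘ = atan2(sin φ₁ + sin φ₂, √((cos φ₁ + Bx)² + By²)) = -65.70959°
λₘ = λ₁ + atan2(By, cos φ₁ + Bx) = -38.20025°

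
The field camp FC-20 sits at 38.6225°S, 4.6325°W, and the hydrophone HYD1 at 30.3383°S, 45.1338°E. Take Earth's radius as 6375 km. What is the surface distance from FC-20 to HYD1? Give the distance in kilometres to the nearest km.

Δφ = 8.2842°,  Δλ = 49.7663°
a = sin²(Δφ/2) + cos φ₁ cos φ₂ sin²(Δλ/2) = 0.124597
c = 2·arcsin(√a) = 0.721516 rad = 41.3398°
d = R·c = 6375 × 0.721516 = 4599.7 km

4600 km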